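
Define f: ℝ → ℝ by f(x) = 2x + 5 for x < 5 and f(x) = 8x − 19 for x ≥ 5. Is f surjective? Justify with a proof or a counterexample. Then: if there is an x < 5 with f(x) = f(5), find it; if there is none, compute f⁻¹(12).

Both pieces are strictly increasing (slopes 2 and 8), so each is injective on its own interval.
The left piece maps (−∞, 5) onto (−∞, 15); the right piece maps [5, ∞) onto [21, ∞).
The union (−∞, 15) ∪ [21, ∞) omits the interval between 15 and 21; in particular 15 has no preimage. So f is not surjective.
Because the two images are disjoint, no x < 5 has f(x) = f(5), so we compute f⁻¹(12): 12 lies in (−∞, 15), so solve 2x + 5 = 12: x = (12 − 5)/2 = 7/2.

7/2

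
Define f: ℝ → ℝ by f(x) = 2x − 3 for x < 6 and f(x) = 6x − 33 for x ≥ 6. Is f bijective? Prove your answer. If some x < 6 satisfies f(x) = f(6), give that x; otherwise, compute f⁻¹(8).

Both pieces are strictly increasing (slopes 2 and 6), so each is injective on its own interval.
The left piece maps (−∞, 6) onto (−∞, 9); the right piece maps [6, ∞) onto [3, ∞).
These images overlap. In particular f(6) = 3 (right piece), and solving 2x − 3 = 3 on the left piece gives x = 3 < 6.
So f(3) = f(6) with 3 ≠ 6, and f is not injective, hence not bijective. This x = 3 is the requested value below 6.

3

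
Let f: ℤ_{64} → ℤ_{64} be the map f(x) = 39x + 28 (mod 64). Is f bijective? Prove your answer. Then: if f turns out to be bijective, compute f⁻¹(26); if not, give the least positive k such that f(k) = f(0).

If f(x_1) = f(x_2), then 39x_1 ≡ 39x_2 (mod 64). Because gcd(39, 64) = 1, we may cancel 39 to get x_1 ≡ x_2 (mod 64).
We now compute 39⁻¹ mod 64 explicitly. Euclid's algorithm: 64 = 1·39 + 25, 39 = 1·25 + 14, 25 = 1·14 + 11, 14 = 1·11 + 3, 11 = 3·3 + 2, 3 = 1·2 + 1; back-substituting gives 1 = 23·39 − 14·64, so 39⁻¹ ≡ 23 (mod 64).
For any y ∈ ℤ_{64}, x = 23(y − 28) mod 64 satisfies f(x) = 39·23(y − 28) + 28 ≡ y (since 39·23 ≡ 1 mod 64). So every y has a preimage.
Hence f is bijective.
Since f is bijective, we find f⁻¹(26): we need 39x ≡ 26 − 28 ≡ 62 (mod 64). Using 39⁻¹ = 23: x ≡ 23·62 = 1426 = 22·64 + 18, so x = 18.
Check: f(18) = 39·18 + 28 = 730 = 11·64 + 26 ≡ 26 (mod 64).

18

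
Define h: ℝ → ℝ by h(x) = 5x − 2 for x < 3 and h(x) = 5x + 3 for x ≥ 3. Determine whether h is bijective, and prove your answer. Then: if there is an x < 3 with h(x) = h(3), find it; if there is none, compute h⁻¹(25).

Both pieces are strictly increasing (slopes 5 and 5), so each is injective on its own interval.
The left piece maps (−∞, 3) onto (−∞, 13); the right piece maps [3, ∞) onto [18, ∞).
The images leave a gap (13 has no preimage), so h is not surjective, hence not bijective.
Because the two images are disjoint, no x < 3 has h(x) = h(3), so we compute h⁻¹(25): 25 lies in [18, ∞), so solve 5x + 3 = 25: x = (25 − 3)/5 = 22/5.

22/5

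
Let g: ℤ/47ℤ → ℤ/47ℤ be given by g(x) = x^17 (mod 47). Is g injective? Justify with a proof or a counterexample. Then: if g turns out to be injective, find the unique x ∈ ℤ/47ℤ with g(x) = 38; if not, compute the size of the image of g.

5

Since 47 is prime, the nonzero elements of ℤ/47ℤ form a cyclic group of order 46.
As gcd(17, 46) = 1, raising to the 17th power is a bijection on this group: if u^17 ≡ v^17 then (uv^{−1})^17 = 1, and the only element of order dividing gcd(17, 46) = 1 is 1, so u = v.
With g(0) = 0 this makes g injective on all of ℤ/47ℤ, hence bijective (finite equal-size domain and codomain). In particular g is injective.
Since g is injective, we find the preimage of 38. The inverse of x ↦ x^17 on (ℤ/47ℤ)^× is x ↦ x^19, because 17·19 = 323 = 7·46 + 1 ≡ 1 (mod 46) and x^{46} = 1 for x ≠ 0 (Fermat). So g⁻¹(38) = 38^19 mod 47.
Repeated squaring mod 47: 38^1 ≡ 38, 38^2 ≡ 38² = 1444 ≡ 34, 38^4 ≡ 34² = 1156 ≡ 28, 38^8 ≡ 28² = 784 ≡ 32, 38^16 ≡ 32² = 1024 ≡ 37. Since 19 = 16 + 2 + 1, 38^19 ≡ 37·34·38: 37·34 = 1258 ≡ 36, then 36·38 = 1368 ≡ 5. So 38^19 ≡ 5 (mod 47).
Hence g⁻¹(38) = 5.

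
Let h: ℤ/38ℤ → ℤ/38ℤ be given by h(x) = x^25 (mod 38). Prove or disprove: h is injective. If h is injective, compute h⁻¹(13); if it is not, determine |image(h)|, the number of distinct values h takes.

15

Computing x^25 mod 38 for each x (by repeated squaring, reducing mod 38 at every step), the values h(0), h(1), …, h(37) are: 0, 1, 14, 21, 6, 35, 28, 7, 8, 23, 34, 11, 12, 29, 22, 13, 36, 5, 18, 19, 20, 33, 2, 25, 16, 9, 26, 27, 4, 15, 30, 31, 10, 3, 32, 17, 24, 37.
Every element of ℤ/38ℤ appears exactly once in this list, so h is a bijection, and in particular injective.
Since h is injective, we read off the preimage of 13 from the same table: h(15) = 13, so h⁻¹(13) = 15.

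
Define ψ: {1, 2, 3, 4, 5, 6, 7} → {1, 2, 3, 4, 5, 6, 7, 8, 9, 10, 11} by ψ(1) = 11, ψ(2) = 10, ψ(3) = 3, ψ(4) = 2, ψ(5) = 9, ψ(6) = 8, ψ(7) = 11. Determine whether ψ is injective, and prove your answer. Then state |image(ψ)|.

ψ(1) = 11 = ψ(7) with 1 ≠ 7, so ψ is not injective.
The image of ψ is {2, 3, 8, 9, 10, 11}, which has 6 elements.

6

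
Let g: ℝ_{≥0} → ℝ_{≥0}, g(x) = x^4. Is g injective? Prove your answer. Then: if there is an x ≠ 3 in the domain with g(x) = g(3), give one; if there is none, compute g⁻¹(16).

2

On ℝ_{≥0}, x ↦ x^4 is strictly increasing, so g(a) = g(b) forces a = b. So g is injective.
Since x ↦ x^4 is strictly increasing on ℝ_{≥0}, it is injective there, so no x ≠ 3 in the domain has g(x) = g(3). We therefore compute g⁻¹(16) = 16^{1/4} = 2 (indeed 2^4 = 16).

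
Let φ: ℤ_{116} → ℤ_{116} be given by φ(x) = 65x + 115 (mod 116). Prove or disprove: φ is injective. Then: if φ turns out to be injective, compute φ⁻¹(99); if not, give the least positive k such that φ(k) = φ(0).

64

Recall: φ is injective when φ(u) = φ(v) forces u = v.
Suppose φ(u) = φ(v) in ℤ_{116}. Then 65u + 115 ≡ 65v + 115 (mod 116), thus 65(u − v) ≡ 0 (mod 116).
Since gcd(65, 116) = 1, 65 is invertible modulo 116, thus u − v ≡ 0 (mod 116), i.e. u = v.
Therefore φ is injective.
We now compute 65⁻¹ mod 116 explicitly. Euclid's algorithm: 116 = 1·65 + 51, 65 = 1·51 + 14, 51 = 3·14 + 9, 14 = 1·9 + 5, 9 = 1·5 + 4, 5 = 1·4 + 1; back-substituting gives 1 = 25·65 − 14·116, so 65⁻¹ ≡ 25 (mod 116).
Since φ is injective, we compute φ⁻¹(99): solve 65x + 115 ≡ 99 (mod 116), i.e. 65x ≡ 100 (mod 116).
Multiplying by 65⁻¹ = 25 gives x ≡ 25·100 = 2500 = 21·116 + 64 ≡ 64 (mod 116).
Check: φ(64) = 65·64 + 115 = 4275 = 36·116 + 99 ≡ 99 (mod 116).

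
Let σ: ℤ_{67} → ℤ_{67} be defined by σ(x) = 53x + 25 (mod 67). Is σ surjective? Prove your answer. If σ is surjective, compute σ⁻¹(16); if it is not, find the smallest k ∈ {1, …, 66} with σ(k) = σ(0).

Since gcd(53, 67) = 1, 53 is invertible modulo 67. Euclid's algorithm: 67 = 1·53 + 14, 53 = 3·14 + 11, 14 = 1·11 + 3, 11 = 3·3 + 2, 3 = 1·2 + 1; back-substituting gives 1 = 43·53 − 34·67, so 53⁻¹ ≡ 43 (mod 67).
For any y ∈ ℤ_{67}, x = 43(y − 25) mod 67 satisfies σ(x) = 53·43(y − 25) + 25 ≡ y (since 53·43 ≡ 1 mod 67). So every y has a preimage.
Therefore σ is surjective.
Since σ is surjective, we find σ⁻¹(16): we need 53x ≡ 16 − 25 ≡ 58 (mod 67). Using 53⁻¹ = 43: x ≡ 43·58 = 2494 = 37·67 + 15, so x = 15.
Check: σ(15) = 53·15 + 25 = 820 = 12·67 + 16 ≡ 16 (mod 67).

15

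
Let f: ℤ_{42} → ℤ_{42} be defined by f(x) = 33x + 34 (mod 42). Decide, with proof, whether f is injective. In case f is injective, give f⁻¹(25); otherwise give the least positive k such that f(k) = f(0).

14

We have gcd(33, 42) = 3 > 1. Taking x_1 = 0 and x_2 = 14: f(0) = 34 and f(14) = 33·14 + 34 = 496 ≡ 34 (mod 42).
So f(0) = f(14) while 0 ≠ 14, therefore f is not injective.
Since f is not injective, we find the least positive k with f(k) = f(0): this means 33k ≡ 0 (mod 42), i.e. 42 ∣ 33k. Since gcd(33, 42) = 3, dividing through by 3 this holds exactly when 14 ∣ 11k, and as gcd(11, 14) = 1, exactly when 14 ∣ k.
The smallest positive such k is 14.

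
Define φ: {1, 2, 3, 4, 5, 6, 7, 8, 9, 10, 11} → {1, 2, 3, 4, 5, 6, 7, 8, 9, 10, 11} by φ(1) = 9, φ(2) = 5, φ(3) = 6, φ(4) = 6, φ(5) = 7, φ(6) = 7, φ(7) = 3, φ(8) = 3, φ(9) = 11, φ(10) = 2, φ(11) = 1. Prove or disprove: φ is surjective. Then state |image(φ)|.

No element maps to 4, so φ is not surjective.
The image of φ is {1, 2, 3, 5, 6, 7, 9, 11}, which has 8 elements.

8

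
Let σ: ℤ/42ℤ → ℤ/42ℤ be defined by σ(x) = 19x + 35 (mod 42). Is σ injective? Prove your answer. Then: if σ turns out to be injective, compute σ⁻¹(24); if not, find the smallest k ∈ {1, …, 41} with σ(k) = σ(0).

Suppose σ(x_1) = σ(x_2) in ℤ/42ℤ. Then 19x_1 + 35 ≡ 19x_2 + 35 (mod 42), therefore 19(x_1 − x_2) ≡ 0 (mod 42).
Since gcd(19, 42) = 1, 19 is invertible modulo 42, hence x_1 − x_2 ≡ 0 (mod 42), i.e. x_1 = x_2.
Therefore σ is injective.
We now compute 19⁻¹ mod 42 explicitly. Euclid's algorithm: 42 = 2·19 + 4, 19 = 4·4 + 3, 4 = 1·3 + 1; back-substituting gives 1 = 31·19 − 14·42, so 19⁻¹ ≡ 31 (mod 42).
Since σ is injective, we compute σ⁻¹(24): solve 19x + 35 ≡ 24 (mod 42), i.e. 19x ≡ 31 (mod 42).
Multiplying by 19⁻¹ = 31 gives x ≡ 31·31 = 961 = 22·42 + 37 ≡ 37 (mod 42).
Check: σ(37) = 19·37 + 35 = 738 = 17·42 + 24 ≡ 24 (mod 42).

37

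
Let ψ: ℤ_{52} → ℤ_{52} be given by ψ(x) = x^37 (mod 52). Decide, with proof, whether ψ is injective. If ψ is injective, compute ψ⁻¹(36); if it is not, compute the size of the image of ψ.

39

ψ(0) = 0^37 = 0.
ψ(26): Repeated squaring mod 52: 26^1 ≡ 26, 26^2 ≡ 26² = 676 ≡ 0, 26^4 ≡ 0² = 0, 26^8 ≡ 0² = 0, 26^16 ≡ 0² = 0, 26^32 ≡ 0² = 0. Since 37 = 32 + 4 + 1, 26^37 ≡ 0·0·26: 0·0 = 0, then 0·26 = 0. So 26^37 ≡ 0 (mod 52).
So ψ(0) = ψ(26) = 0 while 0 ≠ 26, hence ψ is not injective.
Since ψ is not injective, we determine |image(ψ)|. Computing x^37 mod 52 for each x (by repeated squaring, reducing mod 52 at every step), the values ψ(0), ψ(1), …, ψ(51) are: 0, 1, 28, 3, 4, 5, 32, 7, 8, 9, 36, 11, 12, 13, 40, 15, 16, 17, 44, 19, 20, 21, 48, 23, 24, 25, 0, 27, 28, 29, 4, 31, 32, 33, 8, 35, 36, 37, 12, 39, 40, 41, 16, 43, 44, 45, 20, 47, 48, 49, 24, 51.
The distinct values are {0, 1, 3, 4, 5, 7, 8, 9, 11, 12, 13, 15, 16, 17, 19, 20, 21, 23, 24, 25, 27, 28, 29, 31, 32, 33, 35, 36, 37, 39, 40, 41, 43, 44, 45, 47, 48, 49, 51}; there are 39 of them.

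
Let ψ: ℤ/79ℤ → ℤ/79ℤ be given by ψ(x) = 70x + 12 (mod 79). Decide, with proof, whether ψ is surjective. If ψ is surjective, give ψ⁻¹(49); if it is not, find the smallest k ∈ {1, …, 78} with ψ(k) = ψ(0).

31

Since gcd(70, 79) = 1, 70 is invertible modulo 79. Euclid's algorithm: 79 = 1·70 + 9, 70 = 7·9 + 7, 9 = 1·7 + 2, 7 = 3·2 + 1; back-substituting gives 1 = 35·70 − 31·79, so 70⁻¹ ≡ 35 (mod 79).
For any y ∈ ℤ/79ℤ, x = 35(y − 12) mod 79 satisfies ψ(x) = 70·35(y − 12) + 12 ≡ y (since 70·35 ≡ 1 mod 79). So every y has a preimage.
So ψ is surjective.
Since ψ is surjective, we find ψ⁻¹(49): we need 70x ≡ 49 − 12 ≡ 37 (mod 79). Using 70⁻¹ = 35: x ≡ 35·37 = 1295 = 16·79 + 31, so x = 31.
Check: ψ(31) = 70·31 + 12 = 2182 = 27·79 + 49 ≡ 49 (mod 79).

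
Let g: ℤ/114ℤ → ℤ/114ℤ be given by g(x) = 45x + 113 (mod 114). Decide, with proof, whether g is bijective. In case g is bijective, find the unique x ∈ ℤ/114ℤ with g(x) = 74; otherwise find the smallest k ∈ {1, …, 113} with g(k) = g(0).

We have gcd(45, 114) = 3 > 1. Taking a = 0 and b = 38: g(0) = 113 and g(38) = 45·38 + 113 = 1823 ≡ 113 (mod 114).
So g(0) = g(38) while 0 ≠ 38, thus g is not injective, hence not bijective.
Since g is not bijective, we find the least positive k with g(k) = g(0): this means 45k ≡ 0 (mod 114), i.e. 114 ∣ 45k. Since gcd(45, 114) = 3, dividing through by 3 this holds exactly when 38 ∣ 15k, and as gcd(15, 38) = 1, exactly when 38 ∣ k.
The smallest positive such k is 38.

38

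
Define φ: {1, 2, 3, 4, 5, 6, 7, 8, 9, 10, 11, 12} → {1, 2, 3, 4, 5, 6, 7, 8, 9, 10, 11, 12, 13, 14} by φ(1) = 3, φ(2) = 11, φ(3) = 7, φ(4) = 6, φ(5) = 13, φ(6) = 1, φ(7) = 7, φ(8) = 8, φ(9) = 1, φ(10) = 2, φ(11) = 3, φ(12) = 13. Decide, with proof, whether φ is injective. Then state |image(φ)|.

8

φ(3) = 7 = φ(7) with 3 ≠ 7, so φ is not injective.
The image of φ is {1, 2, 3, 6, 7, 8, 11, 13}, which has 8 elements.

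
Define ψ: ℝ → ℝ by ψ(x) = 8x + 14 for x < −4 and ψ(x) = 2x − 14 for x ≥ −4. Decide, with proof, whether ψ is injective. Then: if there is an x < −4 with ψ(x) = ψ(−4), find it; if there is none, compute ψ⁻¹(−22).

-9/2

Both pieces are strictly increasing (slopes 8 and 2), so each is injective on its own interval.
The left piece maps (−∞, −4) onto (−∞, −18); the right piece maps [−4, ∞) onto [−22, ∞).
These images overlap. In particular ψ(−4) = −22 (right piece), and solving 8x + 14 = −22 on the left piece gives x = −9/2 < −4.
So ψ(−9/2) = ψ(−4) with −9/2 ≠ −4, and ψ is not injective. This x = −9/2 is the requested value below −4.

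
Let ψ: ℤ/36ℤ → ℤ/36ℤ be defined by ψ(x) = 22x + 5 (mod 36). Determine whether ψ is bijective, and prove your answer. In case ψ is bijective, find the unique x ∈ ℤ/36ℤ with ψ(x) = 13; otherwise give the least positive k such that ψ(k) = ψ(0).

We have gcd(22, 36) = 2 > 1. Taking s = 0 and t = 18: ψ(0) = 5 and ψ(18) = 22·18 + 5 = 401 ≡ 5 (mod 36).
So ψ(0) = ψ(18) while 0 ≠ 18, hence ψ is not injective, hence not bijective.
Since ψ is not bijective, we find the least positive k with ψ(k) = ψ(0): this means 22k ≡ 0 (mod 36), i.e. 36 ∣ 22k. Since gcd(22, 36) = 2, dividing through by 2 this holds exactly when 18 ∣ 11k, and as gcd(11, 18) = 1, exactly when 18 ∣ k.
The smallest positive such k is 18.

18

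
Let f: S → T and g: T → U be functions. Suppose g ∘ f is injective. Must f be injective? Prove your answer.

injective

Suppose f(u) = f(v). Applying g: (g ∘ f)(u) = (g ∘ f)(v). Since g ∘ f is injective, u = v. So f is injective.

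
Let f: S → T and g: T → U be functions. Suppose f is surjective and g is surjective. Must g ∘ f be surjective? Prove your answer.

Let c ∈ U. Since g is surjective, there is b ∈ T with g(b) = c. Since f is surjective, there is a ∈ S with f(a) = b.
Then (g ∘ f)(a) = g(b) = c. Thus g ∘ f is surjective.

surjective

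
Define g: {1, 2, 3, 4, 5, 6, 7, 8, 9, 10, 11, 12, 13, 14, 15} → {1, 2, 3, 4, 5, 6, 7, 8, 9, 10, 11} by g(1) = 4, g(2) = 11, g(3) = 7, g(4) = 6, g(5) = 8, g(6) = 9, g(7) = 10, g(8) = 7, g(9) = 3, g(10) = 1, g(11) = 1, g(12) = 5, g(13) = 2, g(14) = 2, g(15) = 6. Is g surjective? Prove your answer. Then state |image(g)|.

11

Every element of the codomain has a preimage: 1 = g(10), 2 = g(13), 3 = g(9), 4 = g(1), 5 = g(12), 6 = g(4), 7 = g(3), 8 = g(5), 9 = g(6), 10 = g(7), 11 = g(2).
Hence g is surjective.
The image of g is {1, 2, 3, 4, 5, 6, 7, 8, 9, 10, 11}, which has 11 elements.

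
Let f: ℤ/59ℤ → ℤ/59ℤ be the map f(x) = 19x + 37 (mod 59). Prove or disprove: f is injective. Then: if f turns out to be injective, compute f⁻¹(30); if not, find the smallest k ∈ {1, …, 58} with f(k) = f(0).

Recall: f is injective when f(s) = f(t) forces s = t.
If f(s) = f(t), then 19s ≡ 19t (mod 59). Because gcd(19, 59) = 1, we may cancel 19 to get s ≡ t (mod 59).
Hence f is injective.
We now compute 19⁻¹ mod 59 explicitly. Euclid's algorithm: 59 = 3·19 + 2, 19 = 9·2 + 1; back-substituting gives 1 = 28·19 − 9·59, so 19⁻¹ ≡ 28 (mod 59).
Since f is injective, we compute f⁻¹(30): solve 19x + 37 ≡ 30 (mod 59), i.e. 19x ≡ 52 (mod 59).
Multiplying by 19⁻¹ = 28 gives x ≡ 28·52 = 1456 = 24·59 + 40 ≡ 40 (mod 59).
Check: f(40) = 19·40 + 37 = 797 = 13·59 + 30 ≡ 30 (mod 59).

40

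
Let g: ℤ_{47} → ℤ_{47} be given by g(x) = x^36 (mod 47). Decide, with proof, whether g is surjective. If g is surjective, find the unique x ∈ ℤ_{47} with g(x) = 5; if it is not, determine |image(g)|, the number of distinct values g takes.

24

g(23): Repeated squaring mod 47: 23^1 ≡ 23, 23^2 ≡ 23² = 529 ≡ 12, 23^4 ≡ 12² = 144 ≡ 3, 23^8 ≡ 3² = 9, 23^16 ≡ 9² = 81 ≡ 34, 23^32 ≡ 34² = 1156 ≡ 28. Since 36 = 32 + 4, 23^36 ≡ 28·3: 28·3 = 84 ≡ 37. So 23^36 ≡ 37 (mod 47).
g(24): Repeated squaring mod 47: 24^1 ≡ 24, 24^2 ≡ 24² = 576 ≡ 12, 24^4 ≡ 12² = 144 ≡ 3, 24^8 ≡ 3² = 9, 24^16 ≡ 9² = 81 ≡ 34, 24^32 ≡ 34² = 1156 ≡ 28. Since 36 = 32 + 4, 24^36 ≡ 28·3: 28·3 = 84 ≡ 37. So 24^36 ≡ 37 (mod 47).
So g(23) = g(24) = 37 while 23 ≠ 24, therefore g is not injective.
A non-injective map from the 47-element set ℤ_{47} to itself takes at most 46 distinct values, so it cannot be surjective. So g is not surjective.
Since g is not surjective, we determine |image(g)|. Computing x^36 mod 47 for each x (by repeated squaring, reducing mod 47 at every step), the values g(0), g(1), …, g(46) are: 0, 1, 14, 36, 8, 4, 34, 25, 18, 27, 9, 28, 6, 24, 21, 3, 17, 42, 2, 12, 32, 7, 16, 37, 37, 16, 7, 32, 12, 2, 42, 17, 3, 21, 24, 6, 28, 9, 27, 18, 25, 34, 4, 8, 36, 14, 1.
The distinct values are {0, 1, 2, 3, 4, 6, 7, 8, 9, 12, 14, 16, 17, 18, 21, 24, 25, 27, 28, 32, 34, 36, 37, 42}; there are 24 of them.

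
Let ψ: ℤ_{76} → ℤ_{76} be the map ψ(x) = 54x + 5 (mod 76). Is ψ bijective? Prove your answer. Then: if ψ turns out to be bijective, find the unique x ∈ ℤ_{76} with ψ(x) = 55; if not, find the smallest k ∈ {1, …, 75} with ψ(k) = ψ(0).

38

Recall: ψ is injective if ψ(a) = ψ(b) implies a = b.
We have gcd(54, 76) = 2 > 1. Taking a = 0 and b = 38: ψ(0) = 5 and ψ(38) = 54·38 + 5 = 2057 ≡ 5 (mod 76).
So ψ(0) = ψ(38) while 0 ≠ 38, therefore ψ is not injective, hence not bijective.
Since ψ is not bijective, we find the least positive k with ψ(k) = ψ(0): this means 54k ≡ 0 (mod 76), i.e. 76 ∣ 54k. Since gcd(54, 76) = 2, dividing through by 2 this holds exactly when 38 ∣ 27k, and as gcd(27, 38) = 1, exactly when 38 ∣ k.
The smallest positive such k is 38.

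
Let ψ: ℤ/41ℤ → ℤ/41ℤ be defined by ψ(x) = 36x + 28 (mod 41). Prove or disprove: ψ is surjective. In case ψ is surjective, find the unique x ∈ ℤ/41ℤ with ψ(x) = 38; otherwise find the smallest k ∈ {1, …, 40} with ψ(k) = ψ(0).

39

Since gcd(36, 41) = 1, 36 is invertible modulo 41. Euclid's algorithm: 41 = 1·36 + 5, 36 = 7·5 + 1; back-substituting gives 1 = 8·36 − 7·41, so 36⁻¹ ≡ 8 (mod 41).
For any y ∈ ℤ/41ℤ, x = 8(y − 28) mod 41 satisfies ψ(x) = 36·8(y − 28) + 28 ≡ y (since 36·8 ≡ 1 mod 41). So every y has a preimage.
Therefore ψ is surjective.
Since ψ is surjective, we compute ψ⁻¹(38): solve 36x + 28 ≡ 38 (mod 41), i.e. 36x ≡ 10 (mod 41).
Multiplying by 36⁻¹ = 8 gives x ≡ 8·10 = 80 = 1·41 + 39 ≡ 39 (mod 41).
Check: ψ(39) = 36·39 + 28 = 1432 = 34·41 + 38 ≡ 38 (mod 41).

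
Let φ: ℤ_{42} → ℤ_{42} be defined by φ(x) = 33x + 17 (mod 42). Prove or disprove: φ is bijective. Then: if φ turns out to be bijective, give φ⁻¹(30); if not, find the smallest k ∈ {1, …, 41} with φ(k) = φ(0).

14

We have gcd(33, 42) = 3 > 1. Taking s = 0 and t = 14: φ(0) = 17 and φ(14) = 33·14 + 17 = 479 ≡ 17 (mod 42).
So φ(0) = φ(14) while 0 ≠ 14, hence φ is not injective, hence not bijective.
Since φ is not bijective, we find the least positive k with φ(k) = φ(0): this means 33k ≡ 0 (mod 42), i.e. 42 ∣ 33k. Since gcd(33, 42) = 3, dividing through by 3 this holds exactly when 14 ∣ 11k, and as gcd(11, 14) = 1, exactly when 14 ∣ k.
The smallest positive such k is 14.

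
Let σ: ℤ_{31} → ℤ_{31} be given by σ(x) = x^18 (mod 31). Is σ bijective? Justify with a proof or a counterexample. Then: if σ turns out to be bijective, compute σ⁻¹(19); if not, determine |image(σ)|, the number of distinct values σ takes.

6

σ(1) = 1^18 = 1.
σ(5): Repeated squaring mod 31: 5^1 ≡ 5, 5^2 ≡ 5² = 25, 5^4 ≡ 25² = 625 ≡ 5, 5^8 ≡ 5² = 25, 5^16 ≡ 25² = 625 ≡ 5. Since 18 = 16 + 2, 5^18 ≡ 5·25: 5·25 = 125 ≡ 1. So 5^18 ≡ 1 (mod 31).
So σ(1) = σ(5) = 1 while 1 ≠ 5, hence σ is not injective, hence not bijective.
Since σ is not bijective, we determine |image(σ)|. Computing x^18 mod 31 for each x (by repeated squaring, reducing mod 31 at every step), the values σ(0), σ(1), …, σ(30) are: 0, 1, 8, 4, 2, 1, 1, 2, 16, 16, 8, 2, 8, 4, 16, 4, 4, 16, 4, 8, 2, 8, 16, 16, 2, 1, 1, 2, 4, 8, 1.
The distinct values are {0, 1, 2, 4, 8, 16}; there are 6 of them.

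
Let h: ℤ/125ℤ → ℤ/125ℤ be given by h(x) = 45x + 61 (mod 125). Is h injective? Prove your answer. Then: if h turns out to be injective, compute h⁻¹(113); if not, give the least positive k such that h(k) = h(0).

25

Recall: injectivity means: for all s, t in the domain, h(s) = h(t) implies s = t.
We have gcd(45, 125) = 5 > 1. Taking s = 0 and t = 25: h(0) = 61 and h(25) = 45·25 + 61 = 1186 ≡ 61 (mod 125).
So h(0) = h(25) while 0 ≠ 25, thus h is not injective.
Since h is not injective, we find the least positive k with h(k) = h(0): this means 45k ≡ 0 (mod 125), i.e. 125 ∣ 45k. Since gcd(45, 125) = 5, dividing through by 5 this holds exactly when 25 ∣ 9k, and as gcd(9, 25) = 1, exactly when 25 ∣ k.
The smallest positive such k is 25.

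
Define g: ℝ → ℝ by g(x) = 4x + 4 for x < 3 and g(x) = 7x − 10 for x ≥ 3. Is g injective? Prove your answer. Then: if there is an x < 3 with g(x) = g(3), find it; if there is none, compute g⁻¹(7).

Both pieces are strictly increasing (slopes 4 and 7), so each is injective on its own interval.
The left piece maps (−∞, 3) onto (−∞, 16); the right piece maps [3, ∞) onto [11, ∞).
These images overlap. In particular g(3) = 11 (right piece), and solving 4x + 4 = 11 on the left piece gives x = 7/4 < 3.
So g(7/4) = g(3) with 7/4 ≠ 3, and g is not injective. This x = 7/4 is the requested value below 3.

7/4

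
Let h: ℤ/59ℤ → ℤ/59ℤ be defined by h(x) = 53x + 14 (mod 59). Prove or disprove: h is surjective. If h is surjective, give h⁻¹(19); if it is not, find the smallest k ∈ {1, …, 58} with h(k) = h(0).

9

By definition, h is surjective if every y in the codomain equals h(x) for some x in the domain.
Since gcd(53, 59) = 1, 53 is invertible modulo 59. Euclid's algorithm: 59 = 1·53 + 6, 53 = 8·6 + 5, 6 = 1·5 + 1; back-substituting gives 1 = 49·53 − 44·59, so 53⁻¹ ≡ 49 (mod 59).
Then y ↦ 49(y − 14) is a two-sided inverse to h, so every y ∈ ℤ/59ℤ has a preimage.
Thus h is surjective.
Since h is surjective, we compute h⁻¹(19): solve 53x + 14 ≡ 19 (mod 59), i.e. 53x ≡ 5 (mod 59).
Multiplying by 53⁻¹ = 49 gives x ≡ 49·5 = 245 = 4·59 + 9 ≡ 9 (mod 59).
Check: h(9) = 53·9 + 14 = 491 = 8·59 + 19 ≡ 19 (mod 59).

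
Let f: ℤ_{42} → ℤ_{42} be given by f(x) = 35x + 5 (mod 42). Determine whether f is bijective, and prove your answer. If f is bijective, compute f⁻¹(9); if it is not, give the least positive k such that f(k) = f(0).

We have gcd(35, 42) = 7 > 1. Taking x_1 = 0 and x_2 = 6: f(0) = 5 and f(6) = 35·6 + 5 = 215 ≡ 5 (mod 42).
So f(0) = f(6) while 0 ≠ 6, hence f is not injective, hence not bijective.
Since f is not bijective, we find the least positive k with f(k) = f(0): this means 35k ≡ 0 (mod 42), i.e. 42 ∣ 35k. Since gcd(35, 42) = 7, dividing through by 7 this holds exactly when 6 ∣ 5k, and as gcd(5, 6) = 1, exactly when 6 ∣ k.
The smallest positive such k is 6.

6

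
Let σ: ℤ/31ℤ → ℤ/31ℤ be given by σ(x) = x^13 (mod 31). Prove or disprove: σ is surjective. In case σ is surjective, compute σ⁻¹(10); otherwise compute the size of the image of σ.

20

Since 31 is prime, the nonzero elements of ℤ/31ℤ form a cyclic group of order 30.
As gcd(13, 30) = 1, raising to the 13th power is a bijection on this group: if x_1^13 ≡ x_2^13 then (x_1x_2^{−1})^13 = 1, and the only element of order dividing gcd(13, 30) = 1 is 1, so x_1 = x_2.
With σ(0) = 0 this makes σ injective on all of ℤ/31ℤ, hence bijective (finite equal-size domain and codomain). In particular σ is surjective.
Since σ is surjective, we find the preimage of 10. The inverse of x ↦ x^13 on (ℤ/31ℤ)^× is x ↦ x^7, because 13·7 = 91 = 3·30 + 1 ≡ 1 (mod 30) and x^{30} = 1 for x ≠ 0 (Fermat). So σ⁻¹(10) = 10^7 mod 31.
Repeated squaring mod 31: 10^1 ≡ 10, 10^2 ≡ 10² = 100 ≡ 7, 10^4 ≡ 7² = 49 ≡ 18. Since 7 = 4 + 2 + 1, 10^7 ≡ 18·7·10: 18·7 = 126 ≡ 2, then 2·10 = 20. So 10^7 ≡ 20 (mod 31).
Hence σ⁻¹(10) = 20.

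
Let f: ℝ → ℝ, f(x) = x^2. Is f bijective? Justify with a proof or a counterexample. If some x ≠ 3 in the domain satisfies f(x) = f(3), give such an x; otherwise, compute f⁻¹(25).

f(3) = 9 = (−3)^2 = f(−3) (since 2 is even), with 3 ≠ −3. So f is not injective, hence not bijective.
For the follow-up, such an x exists: taking x = −3 ∈ ℝ gives f(−3) = 9 = f(3) with −3 ≠ 3.

-3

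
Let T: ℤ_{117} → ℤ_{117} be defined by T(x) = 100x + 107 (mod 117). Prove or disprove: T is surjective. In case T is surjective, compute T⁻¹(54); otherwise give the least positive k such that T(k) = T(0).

10

By definition, T is surjective if every y in the codomain equals T(x) for some x in the domain.
Since gcd(100, 117) = 1, 100 is invertible modulo 117. Euclid's algorithm: 117 = 1·100 + 17, 100 = 5·17 + 15, 17 = 1·15 + 2, 15 = 7·2 + 1; back-substituting gives 1 = 55·100 − 47·117, so 100⁻¹ ≡ 55 (mod 117).
Then y ↦ 55(y − 107) is a two-sided inverse to T, so every y ∈ ℤ_{117} has a preimage.
Thus T is surjective.
Since T is surjective, we compute T⁻¹(54): solve 100x + 107 ≡ 54 (mod 117), i.e. 100x ≡ 64 (mod 117).
Multiplying by 100⁻¹ = 55 gives x ≡ 55·64 = 3520 = 30·117 + 10 ≡ 10 (mod 117).
Check: T(10) = 100·10 + 107 = 1107 = 9·117 + 54 ≡ 54 (mod 117).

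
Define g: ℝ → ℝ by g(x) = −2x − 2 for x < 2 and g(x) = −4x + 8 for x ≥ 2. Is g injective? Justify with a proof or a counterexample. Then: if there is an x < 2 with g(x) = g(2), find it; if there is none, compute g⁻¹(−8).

Both pieces are strictly decreasing (slopes −2 and −4), so each is injective on its own interval.
The left piece maps (−∞, 2) onto (−6, ∞); the right piece maps [2, ∞) onto (−∞, 0].
These images overlap. In particular g(2) = 0 (right piece), and solving −2x − 2 = 0 on the left piece gives x = −1 < 2.
So g(−1) = g(2) with −1 ≠ 2, and g is not injective. This x = −1 is the requested value below 2.

-1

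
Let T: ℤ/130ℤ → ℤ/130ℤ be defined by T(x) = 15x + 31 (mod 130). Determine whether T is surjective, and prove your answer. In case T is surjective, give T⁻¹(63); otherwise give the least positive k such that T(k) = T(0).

26

Recall: T is surjective if every y in the codomain equals T(x) for some x in the domain.
Since gcd(15, 130) = 5, we have 15x ≡ 0 (mod 5) for all x, so T(x) ≡ 1 (mod 5).
But 0 ≢ 1 (mod 5), so 0 ∈ ℤ/130ℤ has no preimage. Therefore T is not surjective.
Since T is not surjective, we find the least positive k with T(k) = T(0): this means 15k ≡ 0 (mod 130), i.e. 130 ∣ 15k. Since gcd(15, 130) = 5, dividing through by 5 this holds exactly when 26 ∣ 3k, and as gcd(3, 26) = 1, exactly when 26 ∣ k.
The smallest positive such k is 26.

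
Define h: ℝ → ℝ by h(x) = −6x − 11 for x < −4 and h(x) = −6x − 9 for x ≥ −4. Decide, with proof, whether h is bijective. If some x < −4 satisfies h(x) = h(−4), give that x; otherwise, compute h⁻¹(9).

-13/3

Both pieces are strictly decreasing (slopes −6 and −6), so each is injective on its own interval.
The left piece maps (−∞, −4) onto (13, ∞); the right piece maps [−4, ∞) onto (−∞, 15].
These images overlap. In particular h(−4) = 15 (right piece), and solving −6x − 11 = 15 on the left piece gives x = −13/3 < −4.
So h(−13/3) = h(−4) with −13/3 ≠ −4, and h is not injective, hence not bijective. This x = −13/3 is the requested value below −4.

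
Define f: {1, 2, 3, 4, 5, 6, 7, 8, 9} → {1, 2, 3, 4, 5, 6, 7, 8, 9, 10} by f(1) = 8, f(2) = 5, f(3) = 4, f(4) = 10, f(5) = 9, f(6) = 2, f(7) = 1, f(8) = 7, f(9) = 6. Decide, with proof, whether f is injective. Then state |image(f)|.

The values f(1), …, f(9) are 8, 5, 4, 10, 9, 2, 1, 7, 6 — all distinct.
So f(a) = f(b) only when a = b, and f is injective.
The image of f is {1, 2, 4, 5, 6, 7, 8, 9, 10}, which has 9 elements.

9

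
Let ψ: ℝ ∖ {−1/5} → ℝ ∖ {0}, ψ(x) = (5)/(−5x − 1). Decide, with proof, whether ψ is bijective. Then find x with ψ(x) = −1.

Suppose ψ(u) = ψ(v). Cross-multiplying: (5)(−5v − 1) = (5)(−5u − 1).
Expanding both sides and cancelling the symmetric terms leaves 25·(u − v) = 0. Since 25 ≠ 0, u = v. Thus ψ is injective.
For any y ≠ 0, solving y(−5x − 1) = 5 for x gives a well-defined x ≠ −1/5. So ψ is surjective.
Hence ψ is bijective.
Solving ψ(x) = −1: cross-multiplying gives 5 = −1(−5x − 1), which rearranges to −5x = −4, so x = 4/5.

4/5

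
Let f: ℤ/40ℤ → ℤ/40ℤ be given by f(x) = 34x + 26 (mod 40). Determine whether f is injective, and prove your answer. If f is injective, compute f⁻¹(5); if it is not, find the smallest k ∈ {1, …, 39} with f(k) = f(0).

20

We have gcd(34, 40) = 2 > 1. Taking u = 0 and v = 20: f(0) = 26 and f(20) = 34·20 + 26 = 706 ≡ 26 (mod 40).
So f(0) = f(20) while 0 ≠ 20, thus f is not injective.
Since f is not injective, we find the least positive k with f(k) = f(0): this means 34k ≡ 0 (mod 40), i.e. 40 ∣ 34k. Since gcd(34, 40) = 2, dividing through by 2 this holds exactly when 20 ∣ 17k, and as gcd(17, 20) = 1, exactly when 20 ∣ k.
The smallest positive such k is 20.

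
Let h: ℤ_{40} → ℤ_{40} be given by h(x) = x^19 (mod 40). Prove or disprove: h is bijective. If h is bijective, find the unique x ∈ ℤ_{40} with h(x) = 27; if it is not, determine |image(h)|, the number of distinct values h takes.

h(0) = 0^19 = 0.
h(10): Repeated squaring mod 40: 10^1 ≡ 10, 10^2 ≡ 10² = 100 ≡ 20, 10^4 ≡ 20² = 400 ≡ 0, 10^8 ≡ 0² = 0, 10^16 ≡ 0² = 0. Since 19 = 16 + 2 + 1, 10^19 ≡ 0·20·10: 0·20 = 0, then 0·10 = 0. So 10^19 ≡ 0 (mod 40).
So h(0) = h(10) = 0 while 0 ≠ 10, therefore h is not injective, hence not bijective.
Since h is not bijective, we determine |image(h)|. Computing x^19 mod 40 for each x (by repeated squaring, reducing mod 40 at every step), the values h(0), h(1), …, h(39) are: 0, 1, 8, 27, 24, 5, 16, 23, 32, 9, 0, 11, 8, 37, 24, 15, 16, 33, 32, 19, 0, 21, 8, 7, 24, 25, 16, 3, 32, 29, 0, 31, 8, 17, 24, 35, 16, 13, 32, 39.
The distinct values are {0, 1, 3, 5, 7, 8, 9, 11, 13, 15, 16, 17, 19, 21, 23, 24, 25, 27, 29, 31, 32, 33, 35, 37, 39}; there are 25 of them.

25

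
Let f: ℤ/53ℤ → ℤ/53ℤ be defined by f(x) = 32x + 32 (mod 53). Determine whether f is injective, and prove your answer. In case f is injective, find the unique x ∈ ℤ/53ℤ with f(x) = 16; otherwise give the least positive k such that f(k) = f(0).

26

Recall that f is injective when f(x_1) = f(x_2) forces x_1 = x_2.
If f(x_1) = f(x_2), then 32x_1 ≡ 32x_2 (mod 53). Because gcd(32, 53) = 1, we may cancel 32 to get x_1 ≡ x_2 (mod 53).
Therefore f is injective.
We now compute 32⁻¹ mod 53 explicitly. Euclid's algorithm: 53 = 1·32 + 21, 32 = 1·21 + 11, 21 = 1·11 + 10, 11 = 1·10 + 1; back-substituting gives 1 = 5·32 − 3·53, so 32⁻¹ ≡ 5 (mod 53).
Since f is injective, we find f⁻¹(16): we need 32x ≡ 16 − 32 ≡ 37 (mod 53). Using 32⁻¹ = 5: x ≡ 5·37 = 185 = 3·53 + 26, so x = 26.
Check: f(26) = 32·26 + 32 = 864 = 16·53 + 16 ≡ 16 (mod 53).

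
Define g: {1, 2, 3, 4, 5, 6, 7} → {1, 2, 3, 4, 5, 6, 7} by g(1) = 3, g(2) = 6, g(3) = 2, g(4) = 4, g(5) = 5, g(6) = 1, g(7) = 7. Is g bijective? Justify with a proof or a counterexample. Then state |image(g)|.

The values 3, 6, 2, 4, 5, 1, 7 are a permutation of {1, 2, 3, 4, 5, 6, 7}: each element appears exactly once.
So g is injective and surjective, hence bijective.
The image of g is {1, 2, 3, 4, 5, 6, 7}, which has 7 elements.

7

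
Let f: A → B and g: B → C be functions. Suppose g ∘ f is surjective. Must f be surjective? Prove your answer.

not surjective

No. Take A = {1, 2}, B = {1, 2, 3}, C = {1}, f(a) = 1 for every a ∈ A, and g(b) = 1 for every b ∈ B.
Then g ∘ f is surjective onto {1}, but 3 ∈ B has no preimage under f, so f is not surjective.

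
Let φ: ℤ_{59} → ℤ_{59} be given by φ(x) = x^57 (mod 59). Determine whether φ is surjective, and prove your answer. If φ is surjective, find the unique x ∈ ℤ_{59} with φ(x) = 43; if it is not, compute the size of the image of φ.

Since 59 is prime, the nonzero elements of ℤ_{59} form a cyclic group of order 58.
As gcd(57, 58) = 1, raising to the 57th power is a bijection on this group: if x_1^57 ≡ x_2^57 then (x_1x_2^{−1})^57 = 1, and the only element of order dividing gcd(57, 58) = 1 is 1, so x_1 = x_2.
With φ(0) = 0 this makes φ injective on all of ℤ_{59}, hence bijective (finite equal-size domain and codomain). In particular φ is surjective.
Since φ is surjective, we find the preimage of 43. The inverse of x ↦ x^57 on (ℤ_{59})^× is x ↦ x^57, because 57·57 = 3249 = 56·58 + 1 ≡ 1 (mod 58) and x^{58} = 1 for x ≠ 0 (Fermat). So φ⁻¹(43) = 43^57 mod 59.
Repeated squaring mod 59: 43^1 ≡ 43, 43^2 ≡ 43² = 1849 ≡ 20, 43^4 ≡ 20² = 400 ≡ 46, 43^8 ≡ 46² = 2116 ≡ 51, 43^16 ≡ 51² = 2601 ≡ 5, 43^32 ≡ 5² = 25. Since 57 = 32 + 16 + 8 + 1, 43^57 ≡ 25·5·51·43: 25·5 = 125 ≡ 7, then 7·51 = 357 ≡ 3, then 3·43 = 129 ≡ 11. So 43^57 ≡ 11 (mod 59).
Hence φ⁻¹(43) = 11.

11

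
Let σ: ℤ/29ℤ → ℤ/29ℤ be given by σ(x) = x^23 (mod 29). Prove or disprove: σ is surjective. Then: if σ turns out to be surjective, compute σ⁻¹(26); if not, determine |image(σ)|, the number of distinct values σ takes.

14

Since 29 is prime, the nonzero elements of ℤ/29ℤ form a cyclic group of order 28.
As gcd(23, 28) = 1, raising to the 23rd power is a bijection on this group: if x_1^23 ≡ x_2^23 then (x_1x_2^{−1})^23 = 1, and the only element of order dividing gcd(23, 28) = 1 is 1, so x_1 = x_2.
With σ(0) = 0 this makes σ injective on all of ℤ/29ℤ, hence bijective (finite equal-size domain and codomain). In particular σ is surjective.
Since σ is surjective, we find the preimage of 26. The inverse of x ↦ x^23 on (ℤ/29ℤ)^× is x ↦ x^11, because 23·11 = 253 = 9·28 + 1 ≡ 1 (mod 28) and x^{28} = 1 for x ≠ 0 (Fermat). So σ⁻¹(26) = 26^11 mod 29.
Repeated squaring mod 29: 26^1 ≡ 26, 26^2 ≡ 26² = 676 ≡ 9, 26^4 ≡ 9² = 81 ≡ 23, 26^8 ≡ 23² = 529 ≡ 7. Since 11 = 8 + 2 + 1, 26^11 ≡ 7·9·26: 7·9 = 63 ≡ 5, then 5·26 = 130 ≡ 14. So 26^11 ≡ 14 (mod 29).
Hence σ⁻¹(26) = 14.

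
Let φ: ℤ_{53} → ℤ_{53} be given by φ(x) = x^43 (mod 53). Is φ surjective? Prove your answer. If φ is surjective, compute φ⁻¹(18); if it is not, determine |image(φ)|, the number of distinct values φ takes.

26

Since 53 is prime, the nonzero elements of ℤ_{53} form a cyclic group of order 52.
As gcd(43, 52) = 1, raising to the 43rd power is a bijection on this group: if a^43 ≡ b^43 then (ab^{−1})^43 = 1, and the only element of order dividing gcd(43, 52) = 1 is 1, so a = b.
With φ(0) = 0 this makes φ injective on all of ℤ_{53}, hence bijective (finite equal-size domain and codomain). In particular φ is surjective.
Since φ is surjective, we find the preimage of 18. The inverse of x ↦ x^43 on (ℤ_{53})^× is x ↦ x^23, because 43·23 = 989 = 19·52 + 1 ≡ 1 (mod 52) and x^{52} = 1 for x ≠ 0 (Fermat). So φ⁻¹(18) = 18^23 mod 53.
Repeated squaring mod 53: 18^1 ≡ 18, 18^2 ≡ 18² = 324 ≡ 6, 18^4 ≡ 6² = 36, 18^8 ≡ 36² = 1296 ≡ 24, 18^16 ≡ 24² = 576 ≡ 46. Since 23 = 16 + 4 + 2 + 1, 18^23 ≡ 46·36·6·18: 46·36 = 1656 ≡ 13, then 13·6 = 78 ≡ 25, then 25·18 = 450 ≡ 26. So 18^23 ≡ 26 (mod 53).
Hence φ⁻¹(18) = 26.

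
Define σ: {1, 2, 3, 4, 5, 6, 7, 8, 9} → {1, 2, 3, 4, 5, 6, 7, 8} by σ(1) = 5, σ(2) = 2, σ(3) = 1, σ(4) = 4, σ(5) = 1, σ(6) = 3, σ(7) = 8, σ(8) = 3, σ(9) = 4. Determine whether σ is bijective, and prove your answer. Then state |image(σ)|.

σ(3) = 1 = σ(5) with 3 ≠ 5, so σ is not injective, hence not bijective.
The image of σ is {1, 2, 3, 4, 5, 8}, which has 6 elements.

6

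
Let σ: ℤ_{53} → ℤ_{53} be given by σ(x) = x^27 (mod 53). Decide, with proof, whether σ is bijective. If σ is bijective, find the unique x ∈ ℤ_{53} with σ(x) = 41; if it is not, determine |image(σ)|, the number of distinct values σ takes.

12

Since 53 is prime, the nonzero elements of ℤ_{53} form a cyclic group of order 52.
As gcd(27, 52) = 1, raising to the 27th power is a bijection on this group: if s^27 ≡ t^27 then (st^{−1})^27 = 1, and the only element of order dividing gcd(27, 52) = 1 is 1, so s = t.
With σ(0) = 0 this makes σ injective on all of ℤ_{53}, hence bijective (finite equal-size domain and codomain). In particular σ is bijective.
Since σ is bijective, we find the preimage of 41. The inverse of x ↦ x^27 on (ℤ_{53})^× is x ↦ x^27, because 27·27 = 729 = 14·52 + 1 ≡ 1 (mod 52) and x^{52} = 1 for x ≠ 0 (Fermat). So σ⁻¹(41) = 41^27 mod 53.
Repeated squaring mod 53: 41^1 ≡ 41, 41^2 ≡ 41² = 1681 ≡ 38, 41^4 ≡ 38² = 1444 ≡ 13, 41^8 ≡ 13² = 169 ≡ 10, 41^16 ≡ 10² = 100 ≡ 47. Since 27 = 16 + 8 + 2 + 1, 41^27 ≡ 47·10·38·41: 47·10 = 470 ≡ 46, then 46·38 = 1748 ≡ 52, then 52·41 = 2132 ≡ 12. So 41^27 ≡ 12 (mod 53).
Hence σ⁻¹(41) = 12.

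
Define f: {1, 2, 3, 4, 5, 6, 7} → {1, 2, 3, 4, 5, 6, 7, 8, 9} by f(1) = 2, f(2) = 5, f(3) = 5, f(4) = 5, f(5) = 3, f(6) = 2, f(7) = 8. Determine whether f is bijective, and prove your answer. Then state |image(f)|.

f(2) = 5 = f(3) with 2 ≠ 3, so f is not injective, hence not bijective.
The image of f is {2, 3, 5, 8}, which has 4 elements.

4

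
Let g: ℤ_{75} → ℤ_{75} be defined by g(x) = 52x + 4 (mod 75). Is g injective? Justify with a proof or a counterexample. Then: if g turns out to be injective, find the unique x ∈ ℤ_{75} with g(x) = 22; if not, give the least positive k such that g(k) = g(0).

9

If g(x_1) = g(x_2), then 52x_1 ≡ 52x_2 (mod 75). Because gcd(52, 75) = 1, we may cancel 52 to get x_1 ≡ x_2 (mod 75).
Thus g is injective.
We now compute 52⁻¹ mod 75 explicitly. Euclid's algorithm: 75 = 1·52 + 23, 52 = 2·23 + 6, 23 = 3·6 + 5, 6 = 1·5 + 1; back-substituting gives 1 = 13·52 − 9·75, so 52⁻¹ ≡ 13 (mod 75).
Since g is injective, we compute g⁻¹(22): solve 52x + 4 ≡ 22 (mod 75), i.e. 52x ≡ 18 (mod 75).
Multiplying by 52⁻¹ = 13 gives x ≡ 13·18 = 234 = 3·75 + 9 ≡ 9 (mod 75).
Check: g(9) = 52·9 + 4 = 472 = 6·75 + 22 ≡ 22 (mod 75).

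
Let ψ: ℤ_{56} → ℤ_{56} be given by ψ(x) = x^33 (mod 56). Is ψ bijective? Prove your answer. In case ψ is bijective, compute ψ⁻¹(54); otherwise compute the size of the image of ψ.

ψ(2): Repeated squaring mod 56: 2^1 ≡ 2, 2^2 ≡ 2² = 4, 2^4 ≡ 4² = 16, 2^8 ≡ 16² = 256 ≡ 32, 2^16 ≡ 32² = 1024 ≡ 16, 2^32 ≡ 16² = 256 ≡ 32. Since 33 = 32 + 1, 2^33 ≡ 32·2: 32·2 = 64 ≡ 8. So 2^33 ≡ 8 (mod 56).
ψ(4): Repeated squaring mod 56: 4^1 ≡ 4, 4^2 ≡ 4² = 16, 4^4 ≡ 16² = 256 ≡ 32, 4^8 ≡ 32² = 1024 ≡ 16, 4^16 ≡ 16² = 256 ≡ 32, 4^32 ≡ 32² = 1024 ≡ 16. Since 33 = 32 + 1, 4^33 ≡ 16·4: 16·4 = 64 ≡ 8. So 4^33 ≡ 8 (mod 56).
So ψ(2) = ψ(4) = 8 while 2 ≠ 4, hence ψ is not injective, hence not bijective.
Since ψ is not bijective, we determine |image(ψ)|. Computing x^33 mod 56 for each x (by repeated squaring, reducing mod 56 at every step), the values ψ(0), ψ(1), …, ψ(55) are: 0, 1, 8, 27, 8, 13, 48, 7, 8, 1, 48, 43, 48, 13, 0, 15, 8, 41, 8, 27, 48, 21, 8, 15, 48, 1, 48, 27, 0, 29, 8, 55, 8, 41, 48, 35, 8, 29, 48, 15, 48, 41, 0, 43, 8, 13, 8, 55, 48, 49, 8, 43, 48, 29, 48, 55.
The distinct values are {0, 1, 7, 8, 13, 15, 21, 27, 29, 35, 41, 43, 48, 49, 55}; there are 15 of them.

15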